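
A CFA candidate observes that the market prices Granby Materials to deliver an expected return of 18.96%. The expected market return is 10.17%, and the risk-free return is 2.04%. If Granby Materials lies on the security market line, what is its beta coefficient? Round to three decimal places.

MRP = 10.17% − 2.04% = 8.13%
β = (E(R) − R_f) / MRP = (18.96% − 2.04%) / 8.13% = 16.92% / 8.13% = 2.081

2.081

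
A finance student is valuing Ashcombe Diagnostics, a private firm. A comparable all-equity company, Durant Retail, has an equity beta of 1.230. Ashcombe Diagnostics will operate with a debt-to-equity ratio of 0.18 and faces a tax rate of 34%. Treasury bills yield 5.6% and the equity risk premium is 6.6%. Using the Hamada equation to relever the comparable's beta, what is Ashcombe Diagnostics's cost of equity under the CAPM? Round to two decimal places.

14.68%

β_L = β_U × [1 + (1 − t)(D/E)] = 1.230 × [1 + (1 − 0.34) × 0.18]
    = 1.230 × [1 + 0.66 × 0.18] = 1.230 × 1.1188 = 1.3761
E(R) = R_f + β_L × MRP = 5.6% + 1.3761 × 6.6% = 14.68%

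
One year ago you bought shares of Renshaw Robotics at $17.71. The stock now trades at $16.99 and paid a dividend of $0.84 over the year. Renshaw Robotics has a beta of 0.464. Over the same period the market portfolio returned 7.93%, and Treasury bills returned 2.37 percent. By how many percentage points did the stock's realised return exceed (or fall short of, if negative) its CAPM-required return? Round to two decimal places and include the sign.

Realised HPR = (P1 + D1 − P0) / P0 = (16.99 + 0.84 − 17.71) / 17.71 = 0.12 / 17.71 = 0.6776%
MRP = 7.93% − 2.37% = 5.56%
CAPM required = R_f + β·MRP = 2.37% + 0.464 × 5.56% = 4.94984%
α = realised − required = 0.6776% − 4.94984% = -4.27%

-4.27%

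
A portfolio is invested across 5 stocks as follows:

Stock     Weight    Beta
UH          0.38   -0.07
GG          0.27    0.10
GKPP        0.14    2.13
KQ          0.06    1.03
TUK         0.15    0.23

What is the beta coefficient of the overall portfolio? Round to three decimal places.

0.395

β_P = Σ w_i β_i = 0.38×-0.07 + 0.27×0.10 + 0.14×2.13 + 0.06×1.03 + 0.15×0.23 = 0.3949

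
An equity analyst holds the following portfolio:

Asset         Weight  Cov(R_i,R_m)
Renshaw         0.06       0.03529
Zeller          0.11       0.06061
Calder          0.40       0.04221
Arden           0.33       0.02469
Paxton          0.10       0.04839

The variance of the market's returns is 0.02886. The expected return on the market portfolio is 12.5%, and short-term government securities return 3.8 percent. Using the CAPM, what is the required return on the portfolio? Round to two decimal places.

β_Renshaw = 0.03529 / 0.02886 = 1.2228
β_Zeller = 0.06061 / 0.02886 = 2.1001
β_Calder = 0.04221 / 0.02886 = 1.4626
β_Arden = 0.02469 / 0.02886 = 0.8555
β_Paxton = 0.04839 / 0.02886 = 1.6767
β_P = Σ w_i β_i = 0.06×1.2228 + 0.11×2.1001 + 0.40×1.4626 + 0.33×0.8555 + 0.10×1.6767 = 1.3394
MRP = 12.5% − 3.8% = 8.70%
E(R_P) = R_f + β_P × MRP = 3.8% + 1.3394 × 8.7% = 15.45%

15.45%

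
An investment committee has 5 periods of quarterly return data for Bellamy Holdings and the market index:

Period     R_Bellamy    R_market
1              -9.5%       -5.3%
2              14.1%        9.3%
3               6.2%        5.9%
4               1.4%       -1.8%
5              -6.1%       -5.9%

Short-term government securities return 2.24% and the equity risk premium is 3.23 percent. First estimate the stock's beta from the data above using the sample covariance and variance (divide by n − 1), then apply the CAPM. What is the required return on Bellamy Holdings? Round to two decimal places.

Mean R_i = (-9.5 + 14.1 + 6.2 + 1.4 − 6.1) / 5 = 1.2200%
Mean R_m = (-5.3 + 9.3 + 5.9 − 1.8 − 5.9) / 5 = 0.4400%
Σ(R_i − R̄_i)(R_m − R̄_m) = 248.8460  ⇒  Cov = 248.8460 / 4 = 62.2115
Σ(R_m − R̄_m)² = 186.4720  ⇒  Var(R_m) = 186.4720 / 4 = 46.6180
β = Cov / Var(R_m) = 62.2115 / 46.6180 = 1.3345
E(R) = R_f + β × MRP = 2.24% + 1.3345 × 3.23% = 6.55%

6.55%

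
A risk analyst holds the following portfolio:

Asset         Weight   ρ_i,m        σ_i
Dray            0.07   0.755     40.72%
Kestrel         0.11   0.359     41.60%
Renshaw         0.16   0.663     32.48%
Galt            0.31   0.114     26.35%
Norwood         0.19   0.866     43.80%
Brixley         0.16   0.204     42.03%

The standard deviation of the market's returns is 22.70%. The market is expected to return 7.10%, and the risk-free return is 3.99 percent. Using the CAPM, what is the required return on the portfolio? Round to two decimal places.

6.28%

β_Dray = 0.755 × 40.72% / 22.70% = 1.3543
β_Kestrel = 0.359 × 41.60% / 22.70% = 0.6579
β_Renshaw = 0.663 × 32.48% / 22.70% = 0.9486
β_Galt = 0.114 × 26.35% / 22.70% = 0.1323
β_Norwood = 0.866 × 43.80% / 22.70% = 1.6710
β_Brixley = 0.204 × 42.03% / 22.70% = 0.3777
β_P = Σ w_i β_i = 0.07×1.3543 + 0.11×0.6579 + 0.16×0.9486 + 0.31×0.1323 + 0.19×1.6710 + 0.16×0.3777 = 0.7379
MRP = 7.10% − 3.99% = 3.11%
E(R_P) = R_f + β_P × MRP = 3.99% + 0.7379 × 3.11% = 6.28%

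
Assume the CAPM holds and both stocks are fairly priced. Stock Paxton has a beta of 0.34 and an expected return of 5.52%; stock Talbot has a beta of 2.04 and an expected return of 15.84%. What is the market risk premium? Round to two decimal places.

Both satisfy E(R) = R_f + β·MRP, so the slope of the SML is
MRP = (15.84% − 5.52%) / (2.04 − 0.34) = 10.32% / 1.70 = 6.0706%

6.07%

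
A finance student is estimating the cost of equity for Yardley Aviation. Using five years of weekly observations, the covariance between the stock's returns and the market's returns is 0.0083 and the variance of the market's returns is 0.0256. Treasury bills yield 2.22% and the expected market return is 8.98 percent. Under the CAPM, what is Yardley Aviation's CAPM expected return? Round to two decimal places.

4.41%

β = Cov(R_i, R_m) / Var(R_m) = 0.0083 / 0.0256 = 0.3242
MRP = 8.98% − 2.22% = 6.76%
E(R) = R_f + β × MRP = 2.22% + 0.3242 × 6.76% = 4.41%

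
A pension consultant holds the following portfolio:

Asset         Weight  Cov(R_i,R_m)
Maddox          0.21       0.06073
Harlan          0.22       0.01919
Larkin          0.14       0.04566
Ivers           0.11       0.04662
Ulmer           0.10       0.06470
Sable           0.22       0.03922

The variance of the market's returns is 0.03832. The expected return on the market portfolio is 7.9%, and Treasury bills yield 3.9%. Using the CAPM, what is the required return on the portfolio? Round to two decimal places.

8.45%

β_Maddox = 0.06073 / 0.03832 = 1.5848
β_Harlan = 0.01919 / 0.03832 = 0.5008
β_Larkin = 0.04566 / 0.03832 = 1.1915
β_Ivers = 0.04662 / 0.03832 = 1.2166
β_Ulmer = 0.06470 / 0.03832 = 1.6884
β_Sable = 0.03922 / 0.03832 = 1.0235
β_P = Σ w_i β_i = 0.21×1.5848 + 0.22×0.5008 + 0.14×1.1915 + 0.11×1.2166 + 0.10×1.6884 + 0.22×1.0235 = 1.1376
MRP = 7.9% − 3.9% = 4.00%
E(R_P) = R_f + β_P × MRP = 3.9% + 1.1376 × 4.0% = 8.45%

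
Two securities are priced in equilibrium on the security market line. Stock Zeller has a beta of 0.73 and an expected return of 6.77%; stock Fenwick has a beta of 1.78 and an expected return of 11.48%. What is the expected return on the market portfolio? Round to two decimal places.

Both satisfy E(R) = R_f + β·MRP, so the slope of the SML is
MRP = (11.48% − 6.77%) / (1.78 − 0.73) = 4.71% / 1.05 = 4.4857%
R_f = E(R_Zeller) − β_Zeller·MRP = 6.77% − 0.73 × 4.4857% = 3.4954%
E(R_m) = R_f + MRP = 3.4954% + 4.4857% = 7.98%

7.98%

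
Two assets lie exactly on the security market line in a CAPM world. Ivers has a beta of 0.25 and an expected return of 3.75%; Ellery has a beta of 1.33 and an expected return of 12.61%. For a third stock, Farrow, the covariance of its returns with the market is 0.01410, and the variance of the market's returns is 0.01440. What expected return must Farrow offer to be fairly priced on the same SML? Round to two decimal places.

MRP = (12.61% − 3.75%) / (1.33 − 0.25) = 8.2037%
R_f = 3.75% − 0.25 × 8.2037% = 1.6991%
β_Farrow = Cov / Var(R_m) = 0.01410 / 0.01440 = 0.9792
E(R_Farrow) = R_f + β × MRP = 1.6991% + 0.9792 × 8.2037% = 9.73%

9.73%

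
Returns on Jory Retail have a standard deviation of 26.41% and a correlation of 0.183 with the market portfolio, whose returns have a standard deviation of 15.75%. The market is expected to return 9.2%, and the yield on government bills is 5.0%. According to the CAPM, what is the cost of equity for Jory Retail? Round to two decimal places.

β = ρ × σ_i / σ_m = 0.183 × 26.41% / 15.75% = 0.3069
MRP = 9.2% − 5.0% = 4.20%
E(R) = 5.0% + 0.3069 × 4.2% = 6.29%

6.29%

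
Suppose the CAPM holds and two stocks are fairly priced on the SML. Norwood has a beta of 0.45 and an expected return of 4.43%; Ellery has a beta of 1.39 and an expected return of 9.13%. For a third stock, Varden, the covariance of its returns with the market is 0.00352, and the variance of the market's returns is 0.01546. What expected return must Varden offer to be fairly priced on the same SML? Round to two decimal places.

3.32%

MRP = (9.13% − 4.43%) / (1.39 − 0.45) = 5.0000%
R_f = 4.43% − 0.45 × 5.0000% = 2.1800%
β_Varden = Cov / Var(R_m) = 0.00352 / 0.01546 = 0.2277
E(R_Varden) = R_f + β × MRP = 2.1800% + 0.2277 × 5.0000% = 3.32%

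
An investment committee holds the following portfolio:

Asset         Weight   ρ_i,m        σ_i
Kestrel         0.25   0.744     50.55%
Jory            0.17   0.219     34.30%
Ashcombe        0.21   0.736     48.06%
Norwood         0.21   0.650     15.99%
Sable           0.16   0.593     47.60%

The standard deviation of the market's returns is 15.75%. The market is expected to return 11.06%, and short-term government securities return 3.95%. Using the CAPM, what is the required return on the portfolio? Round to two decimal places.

β_Kestrel = 0.744 × 50.55% / 15.75% = 2.3879
β_Jory = 0.219 × 34.30% / 15.75% = 0.4769
β_Ashcombe = 0.736 × 48.06% / 15.75% = 2.2459
β_Norwood = 0.650 × 15.99% / 15.75% = 0.6599
β_Sable = 0.593 × 47.60% / 15.75% = 1.7922
β_P = Σ w_i β_i = 0.25×2.3879 + 0.17×0.4769 + 0.21×2.2459 + 0.21×0.6599 + 0.16×1.7922 = 1.5750
MRP = 11.06% − 3.95% = 7.11%
E(R_P) = R_f + β_P × MRP = 3.95% + 1.5750 × 7.11% = 15.15%

15.15%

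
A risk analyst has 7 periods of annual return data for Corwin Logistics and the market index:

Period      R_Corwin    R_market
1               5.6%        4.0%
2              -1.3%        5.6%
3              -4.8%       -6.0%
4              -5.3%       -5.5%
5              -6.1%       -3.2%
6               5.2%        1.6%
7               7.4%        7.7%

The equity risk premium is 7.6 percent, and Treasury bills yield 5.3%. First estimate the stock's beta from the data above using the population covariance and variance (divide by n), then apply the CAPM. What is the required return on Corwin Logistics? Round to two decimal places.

Mean R_i = (5.6 − 1.3 − 4.8 − 5.3 − 6.1 + 5.2 + 7.4) / 7 = 0.1000%
Mean R_m = (4.0 + 5.6 − 6.0 − 5.5 − 3.2 + 1.6 + 7.7) / 7 = 0.6000%
Σ(R_i − R̄_i)(R_m − R̄_m) = 157.4700  ⇒  Cov = 157.4700 / 7 = 22.4957
Σ(R_m − R̄_m)² = 183.1800  ⇒  Var(R_m) = 183.1800 / 7 = 26.1686
β = Cov / Var(R_m) = 22.4957 / 26.1686 = 0.8596
E(R) = R_f + β × MRP = 5.3% + 0.8596 × 7.6% = 11.83%

11.83%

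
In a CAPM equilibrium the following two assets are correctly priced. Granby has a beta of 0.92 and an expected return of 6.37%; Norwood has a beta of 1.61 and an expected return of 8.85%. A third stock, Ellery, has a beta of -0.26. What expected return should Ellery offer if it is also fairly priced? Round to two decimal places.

MRP (SML slope) = (8.85% − 6.37%) / (1.61 − 0.92) = 2.48% / 0.69 = 3.5942%
R_f (intercept) = 6.37% − 0.92 × 3.5942% = 3.0633%
E(R_Ellery) = R_f + β × MRP = 3.0633% + -0.26 × 3.5942% = 2.13%

2.13%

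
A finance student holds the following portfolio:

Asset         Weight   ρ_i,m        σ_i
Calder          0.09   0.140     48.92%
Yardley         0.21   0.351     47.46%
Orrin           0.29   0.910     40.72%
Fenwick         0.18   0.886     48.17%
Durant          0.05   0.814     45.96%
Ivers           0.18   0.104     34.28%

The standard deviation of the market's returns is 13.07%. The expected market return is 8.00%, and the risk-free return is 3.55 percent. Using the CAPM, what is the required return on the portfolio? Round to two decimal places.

β_Calder = 0.140 × 48.92% / 13.07% = 0.5240
β_Yardley = 0.351 × 47.46% / 13.07% = 1.2746
β_Orrin = 0.910 × 40.72% / 13.07% = 2.8351
β_Fenwick = 0.886 × 48.17% / 13.07% = 3.2654
β_Durant = 0.814 × 45.96% / 13.07% = 2.8624
β_Ivers = 0.104 × 34.28% / 13.07% = 0.2728
β_P = Σ w_i β_i = 0.09×0.5240 + 0.21×1.2746 + 0.29×2.8351 + 0.18×3.2654 + 0.05×2.8624 + 0.18×0.2728 = 1.9170
MRP = 8.00% − 3.55% = 4.45%
E(R_P) = R_f + β_P × MRP = 3.55% + 1.9170 × 4.45% = 12.08%

12.08%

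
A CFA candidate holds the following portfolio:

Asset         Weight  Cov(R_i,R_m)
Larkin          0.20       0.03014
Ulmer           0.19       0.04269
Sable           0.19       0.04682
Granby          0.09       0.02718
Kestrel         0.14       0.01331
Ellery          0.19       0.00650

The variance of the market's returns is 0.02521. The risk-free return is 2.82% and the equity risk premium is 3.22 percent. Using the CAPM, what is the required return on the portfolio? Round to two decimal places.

β_Larkin = 0.03014 / 0.02521 = 1.1956
β_Ulmer = 0.04269 / 0.02521 = 1.6934
β_Sable = 0.04682 / 0.02521 = 1.8572
β_Granby = 0.02718 / 0.02521 = 1.0781
β_Kestrel = 0.01331 / 0.02521 = 0.5280
β_Ellery = 0.00650 / 0.02521 = 0.2578
β_P = Σ w_i β_i = 0.20×1.1956 + 0.19×1.6934 + 0.19×1.8572 + 0.09×1.0781 + 0.14×0.5280 + 0.19×0.2578 = 1.1337
E(R_P) = R_f + β_P × MRP = 2.82% + 1.1337 × 3.22% = 6.47%

6.47%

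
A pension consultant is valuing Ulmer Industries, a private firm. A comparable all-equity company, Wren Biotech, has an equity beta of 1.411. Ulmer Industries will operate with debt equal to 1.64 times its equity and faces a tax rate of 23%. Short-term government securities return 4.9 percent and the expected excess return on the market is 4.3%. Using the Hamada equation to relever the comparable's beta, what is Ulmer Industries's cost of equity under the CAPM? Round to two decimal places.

18.63%

β_L = β_U × [1 + (1 − t)(D/E)] = 1.411 × [1 + (1 − 0.23) × 1.64]
    = 1.411 × [1 + 0.77 × 1.64] = 1.411 × 2.2628 = 3.1928
E(R) = R_f + β_L × MRP = 4.9% + 3.1928 × 4.3% = 18.63%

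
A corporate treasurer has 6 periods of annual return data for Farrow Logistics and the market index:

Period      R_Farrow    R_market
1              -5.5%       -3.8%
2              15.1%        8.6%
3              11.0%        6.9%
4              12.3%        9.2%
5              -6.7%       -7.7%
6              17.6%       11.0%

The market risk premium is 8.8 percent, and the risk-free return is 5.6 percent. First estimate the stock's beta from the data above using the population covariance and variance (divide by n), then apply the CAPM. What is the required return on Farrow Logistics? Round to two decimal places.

Mean R_i = (-5.5 + 15.1 + 11.0 + 12.3 − 6.7 + 17.6) / 6 = 7.3000%
Mean R_m = (-3.8 + 8.6 + 6.9 + 9.2 − 7.7 + 11.0) / 6 = 4.0333%
Σ(R_i − R̄_i)(R_m − R̄_m) = 408.3500  ⇒  Cov = 408.3500 / 6 = 68.0583
Σ(R_m − R̄_m)² = 303.3333  ⇒  Var(R_m) = 303.3333 / 6 = 50.5556
β = Cov / Var(R_m) = 68.0583 / 50.5556 = 1.3462
E(R) = R_f + β × MRP = 5.6% + 1.3462 × 8.8% = 17.45%

17.45%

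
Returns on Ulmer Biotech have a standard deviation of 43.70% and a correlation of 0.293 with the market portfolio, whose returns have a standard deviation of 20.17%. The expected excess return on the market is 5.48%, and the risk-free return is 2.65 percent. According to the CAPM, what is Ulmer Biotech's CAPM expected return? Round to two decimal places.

6.13%

β = ρ × σ_i / σ_m = 0.293 × 43.70% / 20.17% = 0.6348
E(R) = 2.65% + 0.6348 × 5.48% = 6.13%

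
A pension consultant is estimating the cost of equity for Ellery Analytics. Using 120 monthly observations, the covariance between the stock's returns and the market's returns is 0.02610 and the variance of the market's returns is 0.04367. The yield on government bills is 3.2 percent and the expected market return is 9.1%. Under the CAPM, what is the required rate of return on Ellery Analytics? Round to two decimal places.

β = Cov(R_i, R_m) / Var(R_m) = 0.02610 / 0.04367 = 0.5977
MRP = 9.1% − 3.2% = 5.90%
E(R) = R_f + β × MRP = 3.2% + 0.5977 × 5.9% = 6.73%

6.73%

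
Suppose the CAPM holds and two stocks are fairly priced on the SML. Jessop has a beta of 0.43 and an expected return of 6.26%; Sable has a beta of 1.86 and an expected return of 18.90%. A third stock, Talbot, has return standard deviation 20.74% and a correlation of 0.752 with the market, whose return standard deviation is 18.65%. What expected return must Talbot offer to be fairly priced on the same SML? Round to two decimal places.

MRP = (18.90% − 6.26%) / (1.86 − 0.43) = 8.8392%
R_f = 6.26% − 0.43 × 8.8392% = 2.4591%
β_Talbot = ρ·σ_i/σ_m = 0.752 × 20.74 / 18.65 = 0.8363
E(R_Talbot) = R_f + β × MRP = 2.4591% + 0.8363 × 8.8392% = 9.85%

9.85%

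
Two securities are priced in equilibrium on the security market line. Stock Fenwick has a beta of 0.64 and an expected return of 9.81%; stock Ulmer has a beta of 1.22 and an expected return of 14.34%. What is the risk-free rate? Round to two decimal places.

Both satisfy E(R) = R_f + β·MRP, so the slope of the SML is
MRP = (14.34% − 9.81%) / (1.22 − 0.64) = 4.53% / 0.58 = 7.8103%
R_f = E(R_Fenwick) − β_Fenwick·MRP = 9.81% − 0.64 × 7.8103% = 4.8114%

4.81%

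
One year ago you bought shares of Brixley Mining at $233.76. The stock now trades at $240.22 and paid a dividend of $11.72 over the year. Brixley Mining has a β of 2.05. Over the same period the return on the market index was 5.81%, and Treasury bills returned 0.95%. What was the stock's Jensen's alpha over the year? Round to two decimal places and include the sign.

-3.14%

Realised HPR = (P1 + D1 − P0) / P0 = (240.22 + 11.72 − 233.76) / 233.76 = 18.18 / 233.76 = 7.7772%
MRP = 5.81% − 0.95% = 4.86%
CAPM required = R_f + β·MRP = 0.95% + 2.05 × 4.86% = 10.9130%
α = realised − required = 7.7772% − 10.9130% = -3.14%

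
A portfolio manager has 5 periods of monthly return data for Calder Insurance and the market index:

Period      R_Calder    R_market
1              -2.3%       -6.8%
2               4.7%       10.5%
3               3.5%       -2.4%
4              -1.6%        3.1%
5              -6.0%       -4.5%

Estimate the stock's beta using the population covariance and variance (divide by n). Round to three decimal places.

Mean R_i = (-2.3 + 4.7 + 3.5 − 1.6 − 6.0) / 5 = -0.3400%
Mean R_m = (-6.8 + 10.5 − 2.4 + 3.1 − 4.5) / 5 = -0.0200%
Σ(R_i − R̄_i)(R_m − R̄_m) = 78.5960  ⇒  Cov = 78.5960 / 5 = 15.7192
Σ(R_m − R̄_m)² = 192.1080  ⇒  Var(R_m) = 192.1080 / 5 = 38.4216
β = Cov / Var(R_m) = 15.7192 / 38.4216 = 0.4091

0.409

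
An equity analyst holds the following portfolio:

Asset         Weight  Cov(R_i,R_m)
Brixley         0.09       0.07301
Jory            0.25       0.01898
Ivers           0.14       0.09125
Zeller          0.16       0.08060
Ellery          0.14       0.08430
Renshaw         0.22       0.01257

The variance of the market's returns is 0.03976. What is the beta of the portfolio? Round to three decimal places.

β_Brixley = 0.07301 / 0.03976 = 1.8363
β_Jory = 0.01898 / 0.03976 = 0.4774
β_Ivers = 0.09125 / 0.03976 = 2.2950
β_Zeller = 0.08060 / 0.03976 = 2.0272
β_Ellery = 0.08430 / 0.03976 = 2.1202
β_Renshaw = 0.01257 / 0.03976 = 0.3161
β_P = Σ w_i β_i = 0.09×1.8363 + 0.25×0.4774 + 0.14×2.2950 + 0.16×2.0272 + 0.14×2.1202 + 0.22×0.3161 = 1.2966

1.297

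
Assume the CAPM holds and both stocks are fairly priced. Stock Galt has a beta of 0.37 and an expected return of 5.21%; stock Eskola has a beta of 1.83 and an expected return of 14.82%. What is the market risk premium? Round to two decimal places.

Both satisfy E(R) = R_f + β·MRP, so the slope of the SML is
MRP = (14.82% − 5.21%) / (1.83 − 0.37) = 9.61% / 1.46 = 6.5822%

6.58%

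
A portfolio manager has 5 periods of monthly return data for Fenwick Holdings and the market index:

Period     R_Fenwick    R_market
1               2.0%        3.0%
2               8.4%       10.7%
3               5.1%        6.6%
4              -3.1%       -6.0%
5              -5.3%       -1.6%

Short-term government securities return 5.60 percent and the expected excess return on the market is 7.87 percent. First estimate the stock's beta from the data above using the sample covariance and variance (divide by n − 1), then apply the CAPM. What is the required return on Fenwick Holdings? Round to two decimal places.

Mean R_i = (2.0 + 8.4 + 5.1 − 3.1 − 5.3) / 5 = 1.4200%
Mean R_m = (3.0 + 10.7 + 6.6 − 6.0 − 1.6) / 5 = 2.5400%
Σ(R_i − R̄_i)(R_m − R̄_m) = 138.5860  ⇒  Cov = 138.5860 / 4 = 34.6465
Σ(R_m − R̄_m)² = 173.3520  ⇒  Var(R_m) = 173.3520 / 4 = 43.3380
β = Cov / Var(R_m) = 34.6465 / 43.3380 = 0.7994
E(R) = R_f + β × MRP = 5.60% + 0.7994 × 7.87% = 11.89%

11.89%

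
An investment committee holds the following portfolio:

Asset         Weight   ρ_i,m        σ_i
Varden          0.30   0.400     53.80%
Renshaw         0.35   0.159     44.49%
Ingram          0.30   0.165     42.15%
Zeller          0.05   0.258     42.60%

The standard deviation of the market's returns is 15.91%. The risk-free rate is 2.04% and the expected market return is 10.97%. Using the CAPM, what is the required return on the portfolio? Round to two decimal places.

β_Varden = 0.400 × 53.80% / 15.91% = 1.3526
β_Renshaw = 0.159 × 44.49% / 15.91% = 0.4446
β_Ingram = 0.165 × 42.15% / 15.91% = 0.4371
β_Zeller = 0.258 × 42.60% / 15.91% = 0.6908
β_P = Σ w_i β_i = 0.30×1.3526 + 0.35×0.4446 + 0.30×0.4371 + 0.05×0.6908 = 0.7271
MRP = 10.97% − 2.04% = 8.93%
E(R_P) = R_f + β_P × MRP = 2.04% + 0.7271 × 8.93% = 8.53%

8.53%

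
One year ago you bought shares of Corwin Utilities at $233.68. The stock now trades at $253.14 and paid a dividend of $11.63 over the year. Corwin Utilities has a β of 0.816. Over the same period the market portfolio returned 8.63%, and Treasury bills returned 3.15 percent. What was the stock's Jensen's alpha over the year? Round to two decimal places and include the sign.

+5.68%

Realised HPR = (P1 + D1 − P0) / P0 = (253.14 + 11.63 − 233.68) / 233.68 = 31.09 / 233.68 = 13.3045%
MRP = 8.63% − 3.15% = 5.48%
CAPM required = R_f + β·MRP = 3.15% + 0.816 × 5.48% = 7.62168%
α = realised − required = 13.3045% − 7.62168% = +5.68%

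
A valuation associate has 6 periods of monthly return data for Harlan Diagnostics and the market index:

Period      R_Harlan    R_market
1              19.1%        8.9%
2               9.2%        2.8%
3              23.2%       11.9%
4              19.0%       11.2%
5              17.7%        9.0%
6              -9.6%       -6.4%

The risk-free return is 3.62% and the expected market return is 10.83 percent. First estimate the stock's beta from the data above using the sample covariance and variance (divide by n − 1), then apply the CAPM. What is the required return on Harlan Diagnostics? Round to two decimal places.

15.95%

Mean R_i = (19.1 + 9.2 + 23.2 + 19.0 + 17.7 − 9.6) / 6 = 13.1000%
Mean R_m = (8.9 + 2.8 + 11.9 + 11.2 + 9.0 − 6.4) / 6 = 6.2333%
Σ(R_i − R̄_i)(R_m − R̄_m) = 415.4300  ⇒  Cov = 415.4300 / 5 = 83.0860
Σ(R_m − R̄_m)² = 242.9333  ⇒  Var(R_m) = 242.9333 / 5 = 48.5867
β = Cov / Var(R_m) = 83.0860 / 48.5867 = 1.7101
MRP = 10.83% − 3.62% = 7.21%
E(R) = R_f + β × MRP = 3.62% + 1.7101 × 7.21% = 15.95%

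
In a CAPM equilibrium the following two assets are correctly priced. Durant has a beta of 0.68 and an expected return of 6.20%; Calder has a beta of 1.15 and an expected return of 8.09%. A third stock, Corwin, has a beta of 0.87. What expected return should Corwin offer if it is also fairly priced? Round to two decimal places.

MRP (SML slope) = (8.09% − 6.20%) / (1.15 − 0.68) = 1.89% / 0.47 = 4.0213%
R_f (intercept) = 6.20% − 0.68 × 4.0213% = 3.4655%
E(R_Corwin) = R_f + β × MRP = 3.4655% + 0.87 × 4.0213% = 6.96%

6.96%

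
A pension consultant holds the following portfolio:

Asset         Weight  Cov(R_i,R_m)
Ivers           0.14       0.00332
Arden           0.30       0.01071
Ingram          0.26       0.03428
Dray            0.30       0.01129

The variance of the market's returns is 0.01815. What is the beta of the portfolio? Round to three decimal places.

0.880

β_Ivers = 0.00332 / 0.01815 = 0.1829
β_Arden = 0.01071 / 0.01815 = 0.5901
β_Ingram = 0.03428 / 0.01815 = 1.8887
β_Dray = 0.01129 / 0.01815 = 0.6220
β_P = Σ w_i β_i = 0.14×0.1829 + 0.30×0.5901 + 0.26×1.8887 + 0.30×0.6220 = 0.8803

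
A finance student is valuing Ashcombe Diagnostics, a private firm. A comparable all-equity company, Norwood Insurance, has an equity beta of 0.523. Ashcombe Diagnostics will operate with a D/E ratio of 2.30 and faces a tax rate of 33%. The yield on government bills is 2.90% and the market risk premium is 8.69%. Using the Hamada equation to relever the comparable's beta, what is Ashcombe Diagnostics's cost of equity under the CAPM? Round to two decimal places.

β_L = β_U × [1 + (1 − t)(D/E)] = 0.523 × [1 + (1 − 0.33) × 2.30]
    = 0.523 × [1 + 0.67 × 2.30] = 0.523 × 2.5410 = 1.3289
E(R) = R_f + β_L × MRP = 2.90% + 1.3289 × 8.69% = 14.45%

14.45%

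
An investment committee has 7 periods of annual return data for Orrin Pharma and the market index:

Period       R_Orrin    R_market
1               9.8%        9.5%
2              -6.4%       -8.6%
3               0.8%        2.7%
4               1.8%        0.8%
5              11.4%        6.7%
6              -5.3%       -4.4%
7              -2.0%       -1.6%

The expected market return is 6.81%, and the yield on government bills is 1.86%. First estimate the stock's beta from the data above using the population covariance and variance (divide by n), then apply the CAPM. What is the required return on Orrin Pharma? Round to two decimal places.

7.06%

Mean R_i = (9.8 − 6.4 + 0.8 + 1.8 + 11.4 − 5.3 − 2.0) / 7 = 1.4429%
Mean R_m = (9.5 − 8.6 + 2.7 + 0.8 + 6.7 − 4.4 − 1.6) / 7 = 0.7286%
Σ(R_i − R̄_i)(R_m − R̄_m) = 247.2814  ⇒  Cov = 247.2814 / 7 = 35.3259
Σ(R_m − R̄_m)² = 235.2343  ⇒  Var(R_m) = 235.2343 / 7 = 33.6049
β = Cov / Var(R_m) = 35.3259 / 33.6049 = 1.0512
MRP = 6.81% − 1.86% = 4.95%
E(R) = R_f + β × MRP = 1.86% + 1.0512 × 4.95% = 7.06%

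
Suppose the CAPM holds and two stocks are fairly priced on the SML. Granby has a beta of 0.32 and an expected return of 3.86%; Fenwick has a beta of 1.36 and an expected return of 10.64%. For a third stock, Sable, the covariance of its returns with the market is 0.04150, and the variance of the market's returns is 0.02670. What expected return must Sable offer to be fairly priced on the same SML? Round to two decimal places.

11.91%

MRP = (10.64% − 3.86%) / (1.36 − 0.32) = 6.5192%
R_f = 3.86% − 0.32 × 6.5192% = 1.7739%
β_Sable = Cov / Var(R_m) = 0.04150 / 0.02670 = 1.5543
E(R_Sable) = R_f + β × MRP = 1.7739% + 1.5543 × 6.5192% = 11.91%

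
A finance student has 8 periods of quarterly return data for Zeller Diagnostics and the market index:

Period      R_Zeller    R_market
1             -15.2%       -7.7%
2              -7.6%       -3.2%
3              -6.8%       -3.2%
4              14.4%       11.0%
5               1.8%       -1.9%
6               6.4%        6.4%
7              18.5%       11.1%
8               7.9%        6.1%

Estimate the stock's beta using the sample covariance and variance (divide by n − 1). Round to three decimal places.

Mean R_i = (-15.2 − 7.6 − 6.8 + 14.4 + 1.8 + 6.4 + 18.5 + 7.9) / 8 = 2.4250%
Mean R_m = (-7.7 − 3.2 − 3.2 + 11.0 − 1.9 + 6.4 + 11.1 + 6.1) / 8 = 2.3250%
Σ(R_i − R̄_i)(R_m − R̄_m) = 567.4950  ⇒  Cov = 567.4950 / 7 = 81.0707
Σ(R_m − R̄_m)² = 362.5150  ⇒  Var(R_m) = 362.5150 / 7 = 51.7879
β = Cov / Var(R_m) = 81.0707 / 51.7879 = 1.5654

1.565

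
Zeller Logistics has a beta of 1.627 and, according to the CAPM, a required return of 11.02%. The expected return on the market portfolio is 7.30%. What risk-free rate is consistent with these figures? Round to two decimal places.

1.37%

E(R) = R_f + β(E(R_m) − R_f) = R_f(1 − β) + β·E(R_m)
11.02% = R_f × (1 − 1.627) + 1.627 × 7.30%
11.02% = R_f × -0.627 + 11.87710%
R_f = (11.02% − 11.87710%) / -0.627 = 1.37%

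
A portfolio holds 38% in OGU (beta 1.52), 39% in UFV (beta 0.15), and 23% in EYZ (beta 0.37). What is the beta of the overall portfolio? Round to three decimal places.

β_P = Σ w_i β_i = 0.38×1.52 + 0.39×0.15 + 0.23×0.37 = 0.7212

0.721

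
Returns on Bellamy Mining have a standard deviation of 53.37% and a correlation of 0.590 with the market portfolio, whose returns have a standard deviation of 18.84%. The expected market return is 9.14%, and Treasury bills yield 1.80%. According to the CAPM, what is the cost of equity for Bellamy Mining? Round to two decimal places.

β = ρ × σ_i / σ_m = 0.590 × 53.37% / 18.84% = 1.6714
MRP = 9.14% − 1.80% = 7.34%
E(R) = 1.80% + 1.6714 × 7.34% = 14.07%

14.07%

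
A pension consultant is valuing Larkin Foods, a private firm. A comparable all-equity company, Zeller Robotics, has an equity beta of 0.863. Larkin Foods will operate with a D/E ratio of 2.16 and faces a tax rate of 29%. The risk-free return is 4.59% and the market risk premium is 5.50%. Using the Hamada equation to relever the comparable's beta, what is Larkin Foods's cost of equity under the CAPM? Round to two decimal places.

β_L = β_U × [1 + (1 − t)(D/E)] = 0.863 × [1 + (1 − 0.29) × 2.16]
    = 0.863 × [1 + 0.71 × 2.16] = 0.863 × 2.5336 = 2.1865
E(R) = R_f + β_L × MRP = 4.59% + 2.1865 × 5.50% = 16.62%

16.62%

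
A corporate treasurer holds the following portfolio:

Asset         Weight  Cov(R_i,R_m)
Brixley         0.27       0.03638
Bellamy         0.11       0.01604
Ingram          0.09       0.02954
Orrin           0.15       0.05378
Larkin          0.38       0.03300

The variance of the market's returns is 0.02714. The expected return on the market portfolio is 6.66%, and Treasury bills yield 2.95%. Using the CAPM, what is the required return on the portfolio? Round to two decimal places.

7.71%

β_Brixley = 0.03638 / 0.02714 = 1.3405
β_Bellamy = 0.01604 / 0.02714 = 0.5910
β_Ingram = 0.02954 / 0.02714 = 1.0884
β_Orrin = 0.05378 / 0.02714 = 1.9816
β_Larkin = 0.03300 / 0.02714 = 1.2159
β_P = Σ w_i β_i = 0.27×1.3405 + 0.11×0.5910 + 0.09×1.0884 + 0.15×1.9816 + 0.38×1.2159 = 1.2842
MRP = 6.66% − 2.95% = 3.71%
E(R_P) = R_f + β_P × MRP = 2.95% + 1.2842 × 3.71% = 7.71%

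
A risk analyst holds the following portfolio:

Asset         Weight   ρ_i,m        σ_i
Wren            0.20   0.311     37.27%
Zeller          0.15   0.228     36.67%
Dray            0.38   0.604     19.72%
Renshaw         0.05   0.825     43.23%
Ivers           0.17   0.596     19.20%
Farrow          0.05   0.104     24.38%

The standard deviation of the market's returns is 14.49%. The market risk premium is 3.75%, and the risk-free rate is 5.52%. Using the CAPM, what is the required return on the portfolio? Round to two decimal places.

β_Wren = 0.311 × 37.27% / 14.49% = 0.7999
β_Zeller = 0.228 × 36.67% / 14.49% = 0.5770
β_Dray = 0.604 × 19.72% / 14.49% = 0.8220
β_Renshaw = 0.825 × 43.23% / 14.49% = 2.4613
β_Ivers = 0.596 × 19.20% / 14.49% = 0.7897
β_Farrow = 0.104 × 24.38% / 14.49% = 0.1750
β_P = Σ w_i β_i = 0.20×0.7999 + 0.15×0.5770 + 0.38×0.8220 + 0.05×2.4613 + 0.17×0.7897 + 0.05×0.1750 = 0.8250
E(R_P) = R_f + β_P × MRP = 5.52% + 0.8250 × 3.75% = 8.61%

8.61%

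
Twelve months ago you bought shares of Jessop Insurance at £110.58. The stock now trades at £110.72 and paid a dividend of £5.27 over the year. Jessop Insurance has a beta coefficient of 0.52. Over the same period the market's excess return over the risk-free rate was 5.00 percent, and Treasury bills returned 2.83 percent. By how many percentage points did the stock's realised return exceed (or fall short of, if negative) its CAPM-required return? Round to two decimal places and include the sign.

Realised HPR = (P1 + D1 − P0) / P0 = (110.72 + 5.27 − 110.58) / 110.58 = 5.41 / 110.58 = 4.8924%
CAPM required = R_f + β·MRP = 2.83% + 0.52 × 5.00% = 5.4300%
α = realised − required = 4.8924% − 5.4300% = -0.54%

-0.54%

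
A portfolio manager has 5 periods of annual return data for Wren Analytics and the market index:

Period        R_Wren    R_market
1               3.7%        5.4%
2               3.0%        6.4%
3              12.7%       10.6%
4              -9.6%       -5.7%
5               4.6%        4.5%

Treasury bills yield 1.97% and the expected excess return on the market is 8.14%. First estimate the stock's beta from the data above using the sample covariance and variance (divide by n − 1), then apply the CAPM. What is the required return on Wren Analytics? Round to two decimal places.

Mean R_i = (3.7 + 3.0 + 12.7 − 9.6 + 4.6) / 5 = 2.8800%
Mean R_m = (5.4 + 6.4 + 10.6 − 5.7 + 4.5) / 5 = 4.2400%
Σ(R_i − R̄_i)(R_m − R̄_m) = 188.1640  ⇒  Cov = 188.1640 / 4 = 47.0410
Σ(R_m − R̄_m)² = 145.3320  ⇒  Var(R_m) = 145.3320 / 4 = 36.3330
β = Cov / Var(R_m) = 47.0410 / 36.3330 = 1.2947
E(R) = R_f + β × MRP = 1.97% + 1.2947 × 8.14% = 12.51%

12.51%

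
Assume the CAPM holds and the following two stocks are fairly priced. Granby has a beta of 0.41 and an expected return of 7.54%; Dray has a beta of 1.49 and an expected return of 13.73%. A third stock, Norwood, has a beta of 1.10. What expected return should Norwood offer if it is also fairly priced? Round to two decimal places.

11.49%

MRP (SML slope) = (13.73% − 7.54%) / (1.49 − 0.41) = 6.19% / 1.08 = 5.7315%
R_f (intercept) = 7.54% − 0.41 × 5.7315% = 5.1901%
E(R_Norwood) = R_f + β × MRP = 5.1901% + 1.10 × 5.7315% = 11.49%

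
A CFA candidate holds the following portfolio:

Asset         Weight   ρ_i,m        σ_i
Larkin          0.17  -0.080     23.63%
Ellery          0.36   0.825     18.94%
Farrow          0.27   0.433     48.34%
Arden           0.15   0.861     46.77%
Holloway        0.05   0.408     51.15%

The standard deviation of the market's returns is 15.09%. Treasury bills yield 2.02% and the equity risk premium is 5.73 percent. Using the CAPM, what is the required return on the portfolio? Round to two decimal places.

8.87%

β_Larkin = -0.080 × 23.63% / 15.09% = -0.1253
β_Ellery = 0.825 × 18.94% / 15.09% = 1.0355
β_Farrow = 0.433 × 48.34% / 15.09% = 1.3871
β_Arden = 0.861 × 46.77% / 15.09% = 2.6686
β_Holloway = 0.408 × 51.15% / 15.09% = 1.3830
β_P = Σ w_i β_i = 0.17×-0.1253 + 0.36×1.0355 + 0.27×1.3871 + 0.15×2.6686 + 0.05×1.3830 = 1.1954
E(R_P) = R_f + β_P × MRP = 2.02% + 1.1954 × 5.73% = 8.87%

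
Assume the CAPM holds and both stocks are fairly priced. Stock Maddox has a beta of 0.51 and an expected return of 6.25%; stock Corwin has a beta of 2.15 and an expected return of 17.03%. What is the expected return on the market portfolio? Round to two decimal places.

9.47%

Both satisfy E(R) = R_f + β·MRP, so the slope of the SML is
MRP = (17.03% − 6.25%) / (2.15 − 0.51) = 10.78% / 1.64 = 6.5732%
R_f = E(R_Maddox) − β_Maddox·MRP = 6.25% − 0.51 × 6.5732% = 2.8977%
E(R_m) = R_f + MRP = 2.8977% + 6.5732% = 9.47%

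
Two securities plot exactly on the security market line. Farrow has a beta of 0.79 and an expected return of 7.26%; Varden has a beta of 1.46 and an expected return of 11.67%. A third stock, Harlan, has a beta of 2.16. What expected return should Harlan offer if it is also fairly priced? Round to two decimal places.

MRP (SML slope) = (11.67% − 7.26%) / (1.46 − 0.79) = 4.41% / 0.67 = 6.5821%
R_f (intercept) = 7.26% − 0.79 × 6.5821% = 2.0601%
E(R_Harlan) = R_f + β × MRP = 2.0601% + 2.16 × 6.5821% = 16.28%

16.28%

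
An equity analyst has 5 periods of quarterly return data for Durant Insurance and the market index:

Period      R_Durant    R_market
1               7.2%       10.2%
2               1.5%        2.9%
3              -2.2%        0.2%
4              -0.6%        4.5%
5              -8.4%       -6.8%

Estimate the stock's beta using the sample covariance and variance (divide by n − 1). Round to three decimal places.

0.887

Mean R_i = (7.2 + 1.5 − 2.2 − 0.6 − 8.4) / 5 = -0.5000%
Mean R_m = (10.2 + 2.9 + 0.2 + 4.5 − 6.8) / 5 = 2.2000%
Σ(R_i − R̄_i)(R_m − R̄_m) = 137.2700  ⇒  Cov = 137.2700 / 4 = 34.3175
Σ(R_m − R̄_m)² = 154.7800  ⇒  Var(R_m) = 154.7800 / 4 = 38.6950
β = Cov / Var(R_m) = 34.3175 / 38.6950 = 0.8869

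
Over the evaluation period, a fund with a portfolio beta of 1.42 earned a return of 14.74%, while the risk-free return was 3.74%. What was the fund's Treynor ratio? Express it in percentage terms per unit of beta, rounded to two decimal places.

Treynor = (R_P − R_f) / β_P = (14.74% − 3.74%) / 1.4200 = 11.00% / 1.4200 = 7.75%

7.75%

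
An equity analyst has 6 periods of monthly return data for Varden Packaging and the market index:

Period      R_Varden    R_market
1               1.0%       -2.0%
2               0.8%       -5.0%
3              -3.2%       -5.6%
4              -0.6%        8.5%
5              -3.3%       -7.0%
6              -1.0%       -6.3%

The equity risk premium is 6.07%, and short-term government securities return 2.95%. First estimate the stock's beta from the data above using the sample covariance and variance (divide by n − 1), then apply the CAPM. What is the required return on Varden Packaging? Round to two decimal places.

3.59%

Mean R_i = (1.0 + 0.8 − 3.2 − 0.6 − 3.3 − 1.0) / 6 = -1.0500%
Mean R_m = (-2.0 − 5.0 − 5.6 + 8.5 − 7.0 − 6.3) / 6 = -2.9000%
Σ(R_i − R̄_i)(R_m − R̄_m) = 17.9500  ⇒  Cov = 17.9500 / 5 = 3.5900
Σ(R_m − R̄_m)² = 170.8400  ⇒  Var(R_m) = 170.8400 / 5 = 34.1680
β = Cov / Var(R_m) = 3.5900 / 34.1680 = 0.1051
E(R) = R_f + β × MRP = 2.95% + 0.1051 × 6.07% = 3.59%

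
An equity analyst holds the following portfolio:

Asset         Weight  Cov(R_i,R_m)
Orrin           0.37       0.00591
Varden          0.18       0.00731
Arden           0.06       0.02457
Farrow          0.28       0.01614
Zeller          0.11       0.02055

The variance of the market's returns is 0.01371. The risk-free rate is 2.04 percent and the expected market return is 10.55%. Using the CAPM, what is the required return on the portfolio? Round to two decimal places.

β_Orrin = 0.00591 / 0.01371 = 0.4311
β_Varden = 0.00731 / 0.01371 = 0.5332
β_Arden = 0.02457 / 0.01371 = 1.7921
β_Farrow = 0.01614 / 0.01371 = 1.1772
β_Zeller = 0.02055 / 0.01371 = 1.4989
β_P = Σ w_i β_i = 0.37×0.4311 + 0.18×0.5332 + 0.06×1.7921 + 0.28×1.1772 + 0.11×1.4989 = 0.8575
MRP = 10.55% − 2.04% = 8.51%
E(R_P) = R_f + β_P × MRP = 2.04% + 0.8575 × 8.51% = 9.34%

9.34%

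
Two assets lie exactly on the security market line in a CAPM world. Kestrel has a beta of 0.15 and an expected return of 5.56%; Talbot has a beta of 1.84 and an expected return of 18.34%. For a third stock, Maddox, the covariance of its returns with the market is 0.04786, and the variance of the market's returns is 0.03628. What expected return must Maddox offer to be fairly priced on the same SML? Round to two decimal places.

14.40%

MRP = (18.34% − 5.56%) / (1.84 − 0.15) = 7.5621%
R_f = 5.56% − 0.15 × 7.5621% = 4.4257%
β_Maddox = Cov / Var(R_m) = 0.04786 / 0.03628 = 1.3192
E(R_Maddox) = R_f + β × MRP = 4.4257% + 1.3192 × 7.5621% = 14.40%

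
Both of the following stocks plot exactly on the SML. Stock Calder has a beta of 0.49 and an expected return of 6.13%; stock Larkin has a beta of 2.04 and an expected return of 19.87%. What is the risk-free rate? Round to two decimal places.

1.79%

Both satisfy E(R) = R_f + β·MRP, so the slope of the SML is
MRP = (19.87% − 6.13%) / (2.04 − 0.49) = 13.74% / 1.55 = 8.8645%
R_f = E(R_Calder) − β_Calder·MRP = 6.13% − 0.49 × 8.8645% = 1.7864%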